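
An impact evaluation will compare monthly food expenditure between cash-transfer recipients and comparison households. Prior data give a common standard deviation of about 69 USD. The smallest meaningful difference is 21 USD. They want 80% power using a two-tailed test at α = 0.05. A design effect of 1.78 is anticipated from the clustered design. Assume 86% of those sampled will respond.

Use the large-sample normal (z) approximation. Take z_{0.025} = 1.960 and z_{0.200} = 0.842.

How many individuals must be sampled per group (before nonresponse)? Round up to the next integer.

n = 351 per group

n = (z_{α/2} + z_β)² · (σ₁² + σ₂²) / δ²
  = (1.960 + 0.842)² · (2·69² = 9522) / 21²
  = 7.8512 · 9522 / 441
  = 169.52
Design effect: 1.78 × 169.52 = 301.75.
Adjust for 86% response: 301.75 / 0.86 = 350.87.
Round up → n = 351 per group.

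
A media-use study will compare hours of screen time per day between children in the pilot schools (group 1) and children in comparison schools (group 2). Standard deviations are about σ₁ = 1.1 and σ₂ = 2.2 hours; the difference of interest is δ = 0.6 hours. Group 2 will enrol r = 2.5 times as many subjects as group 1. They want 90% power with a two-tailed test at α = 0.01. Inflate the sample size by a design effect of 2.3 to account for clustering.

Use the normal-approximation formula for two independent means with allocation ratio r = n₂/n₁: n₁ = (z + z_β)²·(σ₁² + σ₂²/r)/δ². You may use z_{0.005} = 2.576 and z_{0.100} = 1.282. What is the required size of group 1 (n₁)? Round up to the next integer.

n₁ = (z_{α/2} + z_β)² · (σ₁² + σ₂²/r) / δ²
   = (2.576 + 1.282)² · (1.1² + 2.2²/2.5) / 0.6²
   = 14.8842 · (1.21 + 1.936) / 0.36
   = 14.8842 · 3.146 / 0.36
   = 130.07
Design effect: 2.3 × 130.07 = 299.16.
Round up → n₁ = 300; n₂ = r·n₁ = 2.5 × 300 = 750.

n₁ = 300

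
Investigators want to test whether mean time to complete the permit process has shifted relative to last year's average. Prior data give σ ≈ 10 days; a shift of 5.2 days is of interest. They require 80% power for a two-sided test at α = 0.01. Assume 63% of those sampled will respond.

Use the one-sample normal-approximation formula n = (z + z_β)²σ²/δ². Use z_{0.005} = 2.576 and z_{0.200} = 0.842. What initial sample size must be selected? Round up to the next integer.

n = (z_{α/2} + z_β)² · σ² / δ²
  = (2.576 + 0.842)² · 10² / 5.2²
  = 11.6827 · 100 / 27.04
  = 43.21
Adjust for 63% response: 43.21 / 0.63 = 68.58.
Round up → n = 69.

n = 69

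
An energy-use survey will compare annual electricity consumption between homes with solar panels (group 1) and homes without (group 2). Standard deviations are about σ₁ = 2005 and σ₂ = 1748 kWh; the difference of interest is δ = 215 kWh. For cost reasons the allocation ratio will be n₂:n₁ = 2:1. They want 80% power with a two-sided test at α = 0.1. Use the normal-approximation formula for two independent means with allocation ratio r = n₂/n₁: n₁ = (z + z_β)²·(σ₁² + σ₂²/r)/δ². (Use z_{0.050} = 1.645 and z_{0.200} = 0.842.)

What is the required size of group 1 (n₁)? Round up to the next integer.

n₁ = 743

n₁ = (z_{α/2} + z_β)² · (σ₁² + σ₂²/r) / δ²
   = (1.645 + 0.842)² · (2005² + 1748²/2) / 215²
   = 6.1852 · (4020025 + 1527752) / 46225
   = 6.1852 · 5547777 / 46225
   = 742.32
Round up → n₁ = 743; n₂ = r·n₁ = 2 × 743 = 1486.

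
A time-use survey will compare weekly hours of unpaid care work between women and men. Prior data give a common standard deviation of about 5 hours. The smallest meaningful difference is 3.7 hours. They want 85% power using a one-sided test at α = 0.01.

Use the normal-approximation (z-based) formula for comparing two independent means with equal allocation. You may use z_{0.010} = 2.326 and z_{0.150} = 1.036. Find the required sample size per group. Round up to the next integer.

n = (z_α + z_β)² · (σ₁² + σ₂²) / δ²
  = (2.326 + 1.036)² · (2·5² = 50) / 3.7²
  = 11.3030 · 50 / 13.69
  = 41.28
Round up → n = 42 per group.

n = 42 per group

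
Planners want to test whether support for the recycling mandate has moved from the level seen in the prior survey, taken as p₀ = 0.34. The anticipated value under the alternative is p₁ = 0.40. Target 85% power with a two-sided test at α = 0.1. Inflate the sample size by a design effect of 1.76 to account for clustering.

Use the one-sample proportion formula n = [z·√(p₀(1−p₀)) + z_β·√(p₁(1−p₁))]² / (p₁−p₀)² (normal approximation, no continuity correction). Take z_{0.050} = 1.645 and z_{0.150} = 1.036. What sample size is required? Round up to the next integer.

n = 810

n = [z_{α/2}·√(p₀q₀) + z_β·√(p₁q₁)]² / (p₁ − p₀)²
  = [1.645·√(0.34·0.66) + 1.036·√(0.40·0.60)]² / (0.06)²
  = [1.645·0.4737 + 1.036·0.4899]² / 0.0036
  = [1.2868]² / 0.0036
  = 459.95
Design effect: 1.76 × 459.95 = 809.51.
Round up → n = 810.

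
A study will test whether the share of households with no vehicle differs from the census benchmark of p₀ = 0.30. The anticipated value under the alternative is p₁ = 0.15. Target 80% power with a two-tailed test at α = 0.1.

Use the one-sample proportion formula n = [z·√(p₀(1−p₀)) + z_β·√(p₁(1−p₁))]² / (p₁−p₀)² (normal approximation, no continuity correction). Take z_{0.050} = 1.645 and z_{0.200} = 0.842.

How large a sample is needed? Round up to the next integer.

n = 50

n = [z_{α/2}·√(p₀q₀) + z_β·√(p₁q₁)]² / (p₁ − p₀)²
  = [1.645·√(0.30·0.70) + 0.842·√(0.15·0.85)]² / (-0.15)²
  = [1.645·0.4583 + 0.842·0.3571]² / 0.0225
  = [1.0545]² / 0.0225
  = 49.42
Round up → n = 50.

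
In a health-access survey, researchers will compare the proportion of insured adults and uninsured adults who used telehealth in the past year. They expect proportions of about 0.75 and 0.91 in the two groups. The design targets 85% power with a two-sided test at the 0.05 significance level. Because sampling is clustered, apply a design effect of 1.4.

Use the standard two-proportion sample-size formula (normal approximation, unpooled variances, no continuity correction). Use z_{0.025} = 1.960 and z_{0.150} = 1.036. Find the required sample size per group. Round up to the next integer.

n = (z_{α/2} + z_β)² · [p₁(1−p₁) + p₂(1−p₂)] / (p₁ − p₂)²
  = (1.960 + 1.036)² · (0.75·0.25 + 0.91·0.09) / (-0.16)²
  = (2.996)² · (0.1875 + 0.0819) / 0.0256
  = 8.9760 · 0.2694 / 0.0256
  = 94.46
Design effect: 1.4 × 94.46 = 132.24.
Round up → n = 133 per group.

n = 133 per group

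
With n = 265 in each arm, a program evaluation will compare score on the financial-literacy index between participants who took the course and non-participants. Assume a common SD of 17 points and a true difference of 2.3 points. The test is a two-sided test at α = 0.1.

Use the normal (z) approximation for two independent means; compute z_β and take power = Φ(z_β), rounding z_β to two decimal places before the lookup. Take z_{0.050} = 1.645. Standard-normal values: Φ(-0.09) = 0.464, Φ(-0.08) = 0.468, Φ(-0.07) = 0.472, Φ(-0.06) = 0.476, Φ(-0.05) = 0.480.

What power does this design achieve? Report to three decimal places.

z_β = δ·√(n/(σ₁²+σ₂²)) − z_{α/2}
    = 2.3 · √(265/578) − 1.645
    = 2.3 · 0.67711 − 1.645
    = 1.5574 − 1.645 = -0.0876 → -0.09
Power = Φ(-0.09) = 0.464.

Power ≈ 0.464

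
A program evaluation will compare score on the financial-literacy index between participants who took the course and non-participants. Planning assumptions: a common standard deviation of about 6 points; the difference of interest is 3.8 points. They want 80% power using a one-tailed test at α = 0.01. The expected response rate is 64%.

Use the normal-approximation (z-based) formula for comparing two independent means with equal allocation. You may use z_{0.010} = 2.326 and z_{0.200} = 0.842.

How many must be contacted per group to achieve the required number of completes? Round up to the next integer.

n = 79 per group

n = (z_α + z_β)² · (σ₁² + σ₂²) / δ²
  = (2.326 + 0.842)² · (2·6² = 72) / 3.8²
  = 10.0362 · 72 / 14.44
  = 50.04
Adjust for 64% response: 50.04 / 0.64 = 78.19.
Round up → n = 79 per group.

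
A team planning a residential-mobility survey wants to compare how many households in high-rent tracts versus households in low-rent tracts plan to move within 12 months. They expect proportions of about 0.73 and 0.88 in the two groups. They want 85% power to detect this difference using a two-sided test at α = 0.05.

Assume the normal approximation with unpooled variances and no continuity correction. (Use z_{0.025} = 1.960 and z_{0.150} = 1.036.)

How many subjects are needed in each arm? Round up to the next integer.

n = 121 per group

n = (z_{α/2} + z_β)² · [p₁(1−p₁) + p₂(1−p₂)] / (p₁ − p₂)²
  = (1.960 + 1.036)² · (0.73·0.27 + 0.88·0.12) / (-0.15)²
  = (2.996)² · (0.1971 + 0.1056) / 0.0225
  = 8.9760 · 0.3027 / 0.0225
  = 120.76
Round up → n = 121 per group.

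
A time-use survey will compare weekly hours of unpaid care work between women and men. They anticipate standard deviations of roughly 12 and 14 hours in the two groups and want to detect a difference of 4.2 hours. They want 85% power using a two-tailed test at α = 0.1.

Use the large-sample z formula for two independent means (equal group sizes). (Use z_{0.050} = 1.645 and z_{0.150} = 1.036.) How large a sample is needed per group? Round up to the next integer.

n = (z_{α/2} + z_β)² · (σ₁² + σ₂²) / δ²
  = (1.645 + 1.036)² · (12² + 14² = 340) / 4.2²
  = 7.1878 · 340 / 17.64
  = 138.54
Round up → n = 139 per group.

n = 139 per group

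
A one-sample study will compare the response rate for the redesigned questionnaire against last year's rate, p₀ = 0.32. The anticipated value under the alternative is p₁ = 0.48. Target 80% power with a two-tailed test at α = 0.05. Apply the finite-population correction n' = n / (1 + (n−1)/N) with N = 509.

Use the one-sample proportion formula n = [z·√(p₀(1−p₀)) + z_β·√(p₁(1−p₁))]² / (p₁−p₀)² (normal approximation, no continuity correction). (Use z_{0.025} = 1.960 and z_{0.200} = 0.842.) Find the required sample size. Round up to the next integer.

n = [z_{α/2}·√(p₀q₀) + z_β·√(p₁q₁)]² / (p₁ − p₀)²
  = [1.960·√(0.32·0.68) + 0.842·√(0.48·0.52)]² / (0.16)²
  = [1.960·0.4665 + 0.842·0.4996]² / 0.0256
  = [1.3350]² / 0.0256
  = 69.61
Finite-population correction (N = 509): 69.61 / (1 + (69.61 − 1)/509) = 61.34.
Round up → n = 62.

n = 62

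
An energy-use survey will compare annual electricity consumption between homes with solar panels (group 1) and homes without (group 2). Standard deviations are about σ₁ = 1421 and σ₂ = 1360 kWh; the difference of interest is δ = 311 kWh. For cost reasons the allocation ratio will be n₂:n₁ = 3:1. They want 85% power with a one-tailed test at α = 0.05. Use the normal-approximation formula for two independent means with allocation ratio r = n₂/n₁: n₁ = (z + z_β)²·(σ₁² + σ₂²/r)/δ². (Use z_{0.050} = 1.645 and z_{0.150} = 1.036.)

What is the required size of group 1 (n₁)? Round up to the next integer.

n₁ = (z_α + z_β)² · (σ₁² + σ₂²/r) / δ²
   = (1.645 + 1.036)² · (1421² + 1360²/3) / 311²
   = 7.1878 · (2019241 + 616533.3) / 96721
   = 7.1878 · 2635774.3 / 96721
   = 195.88
Round up → n₁ = 196; n₂ = r·n₁ = 3 × 196 = 588.

n₁ = 196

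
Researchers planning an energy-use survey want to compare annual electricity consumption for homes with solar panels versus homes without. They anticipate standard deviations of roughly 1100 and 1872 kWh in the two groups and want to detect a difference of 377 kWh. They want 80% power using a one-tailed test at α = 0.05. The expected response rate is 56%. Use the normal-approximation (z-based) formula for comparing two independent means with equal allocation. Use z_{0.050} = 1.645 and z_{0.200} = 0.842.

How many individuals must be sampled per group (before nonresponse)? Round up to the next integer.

n = 367 per group

n = (z_α + z_β)² · (σ₁² + σ₂²) / δ²
  = (1.645 + 0.842)² · (1100² + 1872² = 4714384) / 377²
  = 6.1852 · 4714384 / 142129
  = 205.16
Adjust for 56% response: 205.16 / 0.56 = 366.36.
Round up → n = 367 per group.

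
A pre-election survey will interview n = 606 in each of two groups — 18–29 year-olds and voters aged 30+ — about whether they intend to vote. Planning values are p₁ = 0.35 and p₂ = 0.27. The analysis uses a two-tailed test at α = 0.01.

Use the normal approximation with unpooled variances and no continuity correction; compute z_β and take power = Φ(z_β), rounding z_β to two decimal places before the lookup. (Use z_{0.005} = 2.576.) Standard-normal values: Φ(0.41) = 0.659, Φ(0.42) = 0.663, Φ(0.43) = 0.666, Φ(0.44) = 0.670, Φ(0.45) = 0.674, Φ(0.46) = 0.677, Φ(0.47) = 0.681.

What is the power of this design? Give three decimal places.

Power ≈ 0.674

z_β = |p₁−p₂|·√(n/[p₁q₁+p₂q₂]) − z_{α/2}
    = 0.08 · √(606/0.4246) − 2.576
    = 0.08 · 37.7786 − 2.576
    = 3.0223 − 2.576 = 0.4463 → 0.45
Power = Φ(0.45) = 0.674.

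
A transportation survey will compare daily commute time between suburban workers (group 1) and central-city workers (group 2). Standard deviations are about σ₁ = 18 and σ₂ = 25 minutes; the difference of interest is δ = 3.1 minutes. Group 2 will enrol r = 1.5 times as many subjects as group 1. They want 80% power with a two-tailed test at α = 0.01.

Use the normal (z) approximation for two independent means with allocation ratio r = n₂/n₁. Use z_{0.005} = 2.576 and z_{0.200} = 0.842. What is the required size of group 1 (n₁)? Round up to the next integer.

n₁ = 901

n₁ = (z_{α/2} + z_β)² · (σ₁² + σ₂²/r) / δ²
   = (2.576 + 0.842)² · (18² + 25²/1.5) / 3.1²
   = 11.6827 · (324 + 416.6667) / 9.61
   = 11.6827 · 740.6667 / 9.61
   = 900.42
Round up → n₁ = 901; n₂ = r·n₁ = 1.5 × 901 = 1352.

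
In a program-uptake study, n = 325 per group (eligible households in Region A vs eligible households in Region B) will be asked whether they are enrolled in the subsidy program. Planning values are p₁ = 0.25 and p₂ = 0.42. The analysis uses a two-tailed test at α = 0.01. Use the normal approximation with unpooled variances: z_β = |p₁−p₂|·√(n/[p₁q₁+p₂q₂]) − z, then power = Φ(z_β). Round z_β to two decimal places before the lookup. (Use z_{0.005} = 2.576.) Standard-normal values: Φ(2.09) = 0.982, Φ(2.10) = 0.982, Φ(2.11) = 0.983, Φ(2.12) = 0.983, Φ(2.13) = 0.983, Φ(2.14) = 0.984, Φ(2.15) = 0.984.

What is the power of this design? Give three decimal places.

Power ≈ 0.982

z_β = |p₁−p₂|·√(n/[p₁q₁+p₂q₂]) − z_{α/2}
    = 0.17 · √(325/0.4311) − 2.576
    = 0.17 · 27.4570 − 2.576
    = 4.6677 − 2.576 = 2.0917 → 2.09
Power = Φ(2.09) = 0.982.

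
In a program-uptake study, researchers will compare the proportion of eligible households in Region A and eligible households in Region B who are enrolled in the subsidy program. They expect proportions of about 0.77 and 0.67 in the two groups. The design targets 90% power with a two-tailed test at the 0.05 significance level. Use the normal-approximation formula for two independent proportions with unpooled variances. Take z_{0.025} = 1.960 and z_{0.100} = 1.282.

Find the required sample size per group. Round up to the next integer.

n = 419 per group

n = (z_{α/2} + z_β)² · [p₁(1−p₁) + p₂(1−p₂)] / (p₁ − p₂)²
  = (1.960 + 1.282)² · (0.77·0.23 + 0.67·0.33) / (0.10)²
  = (3.242)² · (0.1771 + 0.2211) / 0.0100
  = 10.5106 · 0.3982 / 0.0100
  = 418.53
Round up → n = 419 per group.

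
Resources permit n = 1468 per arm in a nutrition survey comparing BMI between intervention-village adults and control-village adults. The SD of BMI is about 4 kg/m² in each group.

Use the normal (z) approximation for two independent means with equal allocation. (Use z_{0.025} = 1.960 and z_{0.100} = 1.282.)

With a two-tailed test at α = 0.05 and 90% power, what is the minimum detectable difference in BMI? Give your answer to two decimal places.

δ = (z_{α/2} + z_β) · √((σ₁²+σ₂²)/n)
  = (1.960 + 1.282) · √(32/1468)
  = 3.242 · √0.0218
  = 3.242 · 0.1476
  = 0.4787

Minimum detectable difference ≈ 0.48 kg/m²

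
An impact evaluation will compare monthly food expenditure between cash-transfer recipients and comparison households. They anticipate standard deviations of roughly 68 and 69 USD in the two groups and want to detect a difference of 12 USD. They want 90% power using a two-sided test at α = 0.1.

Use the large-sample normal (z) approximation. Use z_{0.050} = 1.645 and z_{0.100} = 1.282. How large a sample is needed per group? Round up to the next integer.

n = 559 per group

n = (z_{α/2} + z_β)² · (σ₁² + σ₂²) / δ²
  = (1.645 + 1.282)² · (68² + 69² = 9385) / 12²
  = 8.5673 · 9385 / 144
  = 558.36
Round up → n = 559 per group.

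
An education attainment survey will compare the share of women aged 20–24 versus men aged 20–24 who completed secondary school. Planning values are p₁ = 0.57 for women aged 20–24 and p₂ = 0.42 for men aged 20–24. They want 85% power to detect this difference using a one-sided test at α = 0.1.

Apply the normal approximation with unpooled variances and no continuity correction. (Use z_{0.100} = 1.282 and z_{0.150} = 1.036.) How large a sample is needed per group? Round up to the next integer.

n = (z_α + z_β)² · [p₁(1−p₁) + p₂(1−p₂)] / (p₁ − p₂)²
  = (1.282 + 1.036)² · (0.57·0.43 + 0.42·0.58) / (0.15)²
  = (2.318)² · (0.2451 + 0.2436) / 0.0225
  = 5.3731 · 0.4887 / 0.0225
  = 116.70
Round up → n = 117 per group.

n = 117 per group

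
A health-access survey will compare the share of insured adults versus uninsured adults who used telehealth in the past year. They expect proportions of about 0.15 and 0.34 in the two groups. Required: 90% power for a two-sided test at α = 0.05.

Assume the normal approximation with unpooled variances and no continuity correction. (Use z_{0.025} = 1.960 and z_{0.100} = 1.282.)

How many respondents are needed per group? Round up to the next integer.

n = (z_{α/2} + z_β)² · [p₁(1−p₁) + p₂(1−p₂)] / (p₁ − p₂)²
  = (1.960 + 1.282)² · (0.15·0.85 + 0.34·0.66) / (-0.19)²
  = (3.242)² · (0.1275 + 0.2244) / 0.0361
  = 10.5106 · 0.3519 / 0.0361
  = 102.46
Round up → n = 103 per group.

n = 103 per group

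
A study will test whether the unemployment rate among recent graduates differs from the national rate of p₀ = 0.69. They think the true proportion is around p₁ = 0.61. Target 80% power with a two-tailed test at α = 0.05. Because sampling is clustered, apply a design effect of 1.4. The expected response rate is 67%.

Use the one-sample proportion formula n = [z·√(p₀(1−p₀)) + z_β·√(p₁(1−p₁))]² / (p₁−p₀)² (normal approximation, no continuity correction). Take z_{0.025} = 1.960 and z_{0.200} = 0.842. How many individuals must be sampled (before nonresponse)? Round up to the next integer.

n = [z_{α/2}·√(p₀q₀) + z_β·√(p₁q₁)]² / (p₁ − p₀)²
  = [1.960·√(0.69·0.31) + 0.842·√(0.61·0.39)]² / (-0.08)²
  = [1.960·0.4625 + 0.842·0.4877]² / 0.0064
  = [1.3172]² / 0.0064
  = 271.08
Design effect: 1.4 × 271.08 = 379.52.
Adjust for 67% response: 379.52 / 0.67 = 566.45.
Round up → n = 567.

n = 567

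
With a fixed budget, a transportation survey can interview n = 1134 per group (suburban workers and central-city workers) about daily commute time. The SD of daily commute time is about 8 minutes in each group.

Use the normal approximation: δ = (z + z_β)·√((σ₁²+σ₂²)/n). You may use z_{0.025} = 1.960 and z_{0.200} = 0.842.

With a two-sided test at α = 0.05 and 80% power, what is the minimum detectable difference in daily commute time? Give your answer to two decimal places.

δ = (z_{α/2} + z_β) · √((σ₁²+σ₂²)/n)
  = (1.960 + 0.842) · √(128/1134)
  = 2.802 · √0.11287
  = 2.802 · 0.3360
  = 0.9414

Minimum detectable difference ≈ 0.94 minutes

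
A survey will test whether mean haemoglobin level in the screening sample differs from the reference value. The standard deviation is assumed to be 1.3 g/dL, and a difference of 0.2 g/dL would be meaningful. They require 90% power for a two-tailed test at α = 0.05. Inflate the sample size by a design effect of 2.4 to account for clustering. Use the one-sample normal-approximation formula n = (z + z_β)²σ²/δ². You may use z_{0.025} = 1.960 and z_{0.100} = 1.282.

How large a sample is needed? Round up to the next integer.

n = 1066

n = (z_{α/2} + z_β)² · σ² / δ²
  = (1.960 + 1.282)² · 1.3² / 0.2²
  = 10.5106 · 1.69 / 0.04
  = 444.07
Design effect: 2.4 × 444.07 = 1065.77.
Round up → n = 1066.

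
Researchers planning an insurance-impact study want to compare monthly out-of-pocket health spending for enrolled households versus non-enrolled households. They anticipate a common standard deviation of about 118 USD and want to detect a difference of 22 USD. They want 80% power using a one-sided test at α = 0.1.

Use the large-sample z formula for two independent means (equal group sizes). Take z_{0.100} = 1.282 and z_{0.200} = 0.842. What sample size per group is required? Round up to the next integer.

n = 260 per group

n = (z_α + z_β)² · (σ₁² + σ₂²) / δ²
  = (1.282 + 0.842)² · (2·118² = 27848) / 22²
  = 4.5114 · 27848 / 484
  = 259.57
Round up → n = 260 per group.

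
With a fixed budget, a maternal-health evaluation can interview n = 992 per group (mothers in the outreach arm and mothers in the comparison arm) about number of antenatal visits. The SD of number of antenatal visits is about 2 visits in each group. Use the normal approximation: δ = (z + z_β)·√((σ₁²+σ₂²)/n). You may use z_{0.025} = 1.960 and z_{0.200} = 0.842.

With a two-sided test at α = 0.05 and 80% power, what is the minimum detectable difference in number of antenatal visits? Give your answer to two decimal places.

Minimum detectable difference ≈ 0.25 visits

δ = (z_{α/2} + z_β) · √((σ₁²+σ₂²)/n)
  = (1.960 + 0.842) · √(8/992)
  = 2.802 · √0.00806
  = 2.802 · 0.0898
  = 0.2516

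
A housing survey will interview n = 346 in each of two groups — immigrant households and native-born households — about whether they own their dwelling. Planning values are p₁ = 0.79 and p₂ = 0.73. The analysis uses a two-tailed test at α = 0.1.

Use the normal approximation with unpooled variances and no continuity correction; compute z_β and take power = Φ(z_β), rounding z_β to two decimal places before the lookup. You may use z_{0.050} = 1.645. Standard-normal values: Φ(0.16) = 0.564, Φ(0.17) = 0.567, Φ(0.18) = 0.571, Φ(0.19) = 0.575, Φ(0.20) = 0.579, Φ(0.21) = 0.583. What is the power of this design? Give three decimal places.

Power ≈ 0.583

z_β = |p₁−p₂|·√(n/[p₁q₁+p₂q₂]) − z_{α/2}
    = 0.06 · √(346/0.3630) − 1.645
    = 0.06 · 30.8734 − 1.645
    = 1.8524 − 1.645 = 0.2074 → 0.21
Power = Φ(0.21) = 0.583.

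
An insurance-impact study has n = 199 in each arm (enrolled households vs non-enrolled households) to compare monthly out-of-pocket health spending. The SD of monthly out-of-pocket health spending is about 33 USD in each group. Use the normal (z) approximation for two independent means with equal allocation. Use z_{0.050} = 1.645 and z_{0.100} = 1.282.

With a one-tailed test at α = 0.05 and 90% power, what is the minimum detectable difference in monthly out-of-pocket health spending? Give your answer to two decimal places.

δ = (z_α + z_β) · √((σ₁²+σ₂²)/n)
  = (1.645 + 1.282) · √(2178/199)
  = 2.927 · √10.9447
  = 2.927 · 3.3083
  = 9.6833

Minimum detectable difference ≈ 9.68 USD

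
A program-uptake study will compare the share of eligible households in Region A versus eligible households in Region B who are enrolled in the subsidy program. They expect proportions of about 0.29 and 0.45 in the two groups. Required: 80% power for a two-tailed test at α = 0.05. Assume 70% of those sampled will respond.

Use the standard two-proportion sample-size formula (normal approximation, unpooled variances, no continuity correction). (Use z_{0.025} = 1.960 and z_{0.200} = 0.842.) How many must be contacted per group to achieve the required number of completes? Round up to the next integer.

n = (z_{α/2} + z_β)² · [p₁(1−p₁) + p₂(1−p₂)] / (p₁ − p₂)²
  = (1.960 + 0.842)² · (0.29·0.71 + 0.45·0.55) / (-0.16)²
  = (2.802)² · (0.2059 + 0.2475) / 0.0256
  = 7.8512 · 0.4534 / 0.0256
  = 139.05
Adjust for 70% response: 139.05 / 0.70 = 198.65.
Round up → n = 199 per group.

n = 199 per group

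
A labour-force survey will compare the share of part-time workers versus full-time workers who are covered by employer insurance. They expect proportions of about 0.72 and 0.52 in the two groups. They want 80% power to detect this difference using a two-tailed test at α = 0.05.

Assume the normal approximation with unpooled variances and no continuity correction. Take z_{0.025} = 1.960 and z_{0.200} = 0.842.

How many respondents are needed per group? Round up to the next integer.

n = (z_{α/2} + z_β)² · [p₁(1−p₁) + p₂(1−p₂)] / (p₁ − p₂)²
  = (1.960 + 0.842)² · (0.72·0.28 + 0.52·0.48) / (0.20)²
  = (2.802)² · (0.2016 + 0.2496) / 0.0400
  = 7.8512 · 0.4512 / 0.0400
  = 88.56
Round up → n = 89 per group.

n = 89 per group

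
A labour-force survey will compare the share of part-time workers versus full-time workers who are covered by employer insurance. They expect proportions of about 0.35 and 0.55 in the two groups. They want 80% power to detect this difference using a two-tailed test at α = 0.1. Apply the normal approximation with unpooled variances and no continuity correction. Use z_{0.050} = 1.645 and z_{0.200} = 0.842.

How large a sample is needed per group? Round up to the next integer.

n = 74 per group

n = (z_{α/2} + z_β)² · [p₁(1−p₁) + p₂(1−p₂)] / (p₁ − p₂)²
  = (1.645 + 0.842)² · (0.35·0.65 + 0.55·0.45) / (-0.20)²
  = (2.487)² · (0.2275 + 0.2475) / 0.0400
  = 6.1852 · 0.4750 / 0.0400
  = 73.45
Round up → n = 74 per group.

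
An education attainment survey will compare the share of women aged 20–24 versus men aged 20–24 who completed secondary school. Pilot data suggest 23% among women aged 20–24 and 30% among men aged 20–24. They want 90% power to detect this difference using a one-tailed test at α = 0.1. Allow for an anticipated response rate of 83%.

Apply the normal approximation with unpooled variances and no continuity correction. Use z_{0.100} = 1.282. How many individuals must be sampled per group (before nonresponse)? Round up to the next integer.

n = 626 per group

n = (z_α + z_β)² · [p₁(1−p₁) + p₂(1−p₂)] / (p₁ − p₂)²
  = (1.282 + 1.282)² · (0.23·0.77 + 0.30·0.70) / (-0.07)²
  = (2.564)² · (0.1771 + 0.2100) / 0.0049
  = 6.5741 · 0.3871 / 0.0049
  = 519.35
Adjust for 83% response: 519.35 / 0.83 = 625.73.
Round up → n = 626 per group.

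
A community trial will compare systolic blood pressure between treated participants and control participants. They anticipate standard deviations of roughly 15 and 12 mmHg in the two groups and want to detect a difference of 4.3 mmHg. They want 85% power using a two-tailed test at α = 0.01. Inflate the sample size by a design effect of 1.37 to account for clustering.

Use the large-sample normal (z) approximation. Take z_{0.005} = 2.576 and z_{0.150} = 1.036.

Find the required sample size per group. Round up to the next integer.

n = 357 per group

n = (z_{α/2} + z_β)² · (σ₁² + σ₂²) / δ²
  = (2.576 + 1.036)² · (15² + 12² = 369) / 4.3²
  = 13.0465 · 369 / 18.49
  = 260.37
Design effect: 1.37 × 260.37 = 356.70.
Round up → n = 357 per group.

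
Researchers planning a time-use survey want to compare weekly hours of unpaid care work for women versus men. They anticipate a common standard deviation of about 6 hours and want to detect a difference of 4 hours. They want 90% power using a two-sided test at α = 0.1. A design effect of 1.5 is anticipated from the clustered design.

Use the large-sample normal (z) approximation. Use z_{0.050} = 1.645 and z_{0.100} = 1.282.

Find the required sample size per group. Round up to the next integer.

n = (z_{α/2} + z_β)² · (σ₁² + σ₂²) / δ²
  = (1.645 + 1.282)² · (2·6² = 72) / 4²
  = 8.5673 · 72 / 16
  = 38.55
Design effect: 1.5 × 38.55 = 57.83.
Round up → n = 58 per group.

n = 58 per group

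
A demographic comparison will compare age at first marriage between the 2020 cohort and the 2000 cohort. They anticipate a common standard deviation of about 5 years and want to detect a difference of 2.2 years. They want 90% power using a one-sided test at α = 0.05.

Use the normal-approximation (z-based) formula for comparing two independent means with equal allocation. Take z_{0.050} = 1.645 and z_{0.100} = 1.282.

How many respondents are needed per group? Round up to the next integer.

n = (z_α + z_β)² · (σ₁² + σ₂²) / δ²
  = (1.645 + 1.282)² · (2·5² = 50) / 2.2²
  = 8.5673 · 50 / 4.84
  = 88.51
Round up → n = 89 per group.

n = 89 per group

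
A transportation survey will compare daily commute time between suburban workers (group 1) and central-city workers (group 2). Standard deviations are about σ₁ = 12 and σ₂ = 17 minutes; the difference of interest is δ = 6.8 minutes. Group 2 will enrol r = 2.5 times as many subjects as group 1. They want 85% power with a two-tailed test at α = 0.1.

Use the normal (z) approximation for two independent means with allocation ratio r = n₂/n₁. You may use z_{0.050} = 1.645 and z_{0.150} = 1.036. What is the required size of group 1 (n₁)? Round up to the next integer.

n₁ = (z_{α/2} + z_β)² · (σ₁² + σ₂²/r) / δ²
   = (1.645 + 1.036)² · (12² + 17²/2.5) / 6.8²
   = 7.1878 · (144 + 115.6) / 46.24
   = 7.1878 · 259.6 / 46.24
   = 40.35
Round up → n₁ = 41; n₂ = r·n₁ = 2.5 × 41 = 103.

n₁ = 41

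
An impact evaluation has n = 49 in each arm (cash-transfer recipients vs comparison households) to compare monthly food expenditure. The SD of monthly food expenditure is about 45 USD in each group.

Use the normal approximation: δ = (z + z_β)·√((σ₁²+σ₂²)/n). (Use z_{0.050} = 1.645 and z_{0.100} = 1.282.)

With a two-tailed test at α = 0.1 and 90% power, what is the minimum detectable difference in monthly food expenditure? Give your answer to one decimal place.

Minimum detectable difference ≈ 26.6 USD

δ = (z_{α/2} + z_β) · √((σ₁²+σ₂²)/n)
  = (1.645 + 1.282) · √(4050/49)
  = 2.927 · √82.6531
  = 2.927 · 9.0914
  = 26.6104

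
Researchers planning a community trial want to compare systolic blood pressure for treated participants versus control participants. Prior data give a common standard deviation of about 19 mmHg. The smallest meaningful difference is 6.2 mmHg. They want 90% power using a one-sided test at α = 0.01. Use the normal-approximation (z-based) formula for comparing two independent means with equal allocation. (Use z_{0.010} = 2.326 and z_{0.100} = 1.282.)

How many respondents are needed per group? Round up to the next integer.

n = (z_α + z_β)² · (σ₁² + σ₂²) / δ²
  = (2.326 + 1.282)² · (2·19² = 722) / 6.2²
  = 13.0177 · 722 / 38.44
  = 244.50
Round up → n = 245 per group.

n = 245 per group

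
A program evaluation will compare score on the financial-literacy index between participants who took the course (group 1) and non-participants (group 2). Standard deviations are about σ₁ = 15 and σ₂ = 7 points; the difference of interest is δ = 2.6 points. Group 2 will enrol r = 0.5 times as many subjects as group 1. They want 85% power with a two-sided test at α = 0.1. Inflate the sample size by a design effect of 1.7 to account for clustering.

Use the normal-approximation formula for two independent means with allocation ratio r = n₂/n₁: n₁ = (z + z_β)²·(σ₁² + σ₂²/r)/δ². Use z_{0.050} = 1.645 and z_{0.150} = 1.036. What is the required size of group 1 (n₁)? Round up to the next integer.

n₁ = (z_{α/2} + z_β)² · (σ₁² + σ₂²/r) / δ²
   = (1.645 + 1.036)² · (15² + 7²/0.5) / 2.6²
   = 7.1878 · (225 + 98) / 6.76
   = 7.1878 · 323 / 6.76
   = 343.44
Design effect: 1.7 × 343.44 = 583.85.
Round up → n₁ = 584; n₂ = r·n₁ = 0.5 × 584 = 292.

n₁ = 584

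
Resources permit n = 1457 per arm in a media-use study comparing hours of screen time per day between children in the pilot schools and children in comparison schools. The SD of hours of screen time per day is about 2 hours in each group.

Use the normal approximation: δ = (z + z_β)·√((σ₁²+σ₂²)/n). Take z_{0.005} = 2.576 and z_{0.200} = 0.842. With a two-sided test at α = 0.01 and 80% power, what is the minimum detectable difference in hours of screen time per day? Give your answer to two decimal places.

δ = (z_{α/2} + z_β) · √((σ₁²+σ₂²)/n)
  = (2.576 + 0.842) · √(8/1457)
  = 3.418 · √0.00549
  = 3.418 · 0.0741
  = 0.2533

Minimum detectable difference ≈ 0.25 hours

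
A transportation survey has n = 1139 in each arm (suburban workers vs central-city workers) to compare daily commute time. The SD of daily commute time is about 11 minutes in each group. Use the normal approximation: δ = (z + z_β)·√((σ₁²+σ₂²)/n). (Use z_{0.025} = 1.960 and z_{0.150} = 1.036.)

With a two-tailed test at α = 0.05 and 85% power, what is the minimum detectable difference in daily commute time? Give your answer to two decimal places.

δ = (z_{α/2} + z_β) · √((σ₁²+σ₂²)/n)
  = (1.960 + 1.036) · √(242/1139)
  = 2.996 · √0.21247
  = 2.996 · 0.4609
  = 1.3810

Minimum detectable difference ≈ 1.38 minutes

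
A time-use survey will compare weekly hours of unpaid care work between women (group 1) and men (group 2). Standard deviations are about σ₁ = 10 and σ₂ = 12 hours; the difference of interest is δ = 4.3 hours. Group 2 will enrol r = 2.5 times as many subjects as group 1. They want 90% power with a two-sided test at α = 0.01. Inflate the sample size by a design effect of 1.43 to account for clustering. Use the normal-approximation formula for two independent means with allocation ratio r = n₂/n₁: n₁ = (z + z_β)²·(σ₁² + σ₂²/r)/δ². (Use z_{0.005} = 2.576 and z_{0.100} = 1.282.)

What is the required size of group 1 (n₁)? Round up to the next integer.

n₁ = (z_{α/2} + z_β)² · (σ₁² + σ₂²/r) / δ²
   = (2.576 + 1.282)² · (10² + 12²/2.5) / 4.3²
   = 14.8842 · (100 + 57.6) / 18.49
   = 14.8842 · 157.6 / 18.49
   = 126.87
Design effect: 1.43 × 126.87 = 181.42.
Round up → n₁ = 182; n₂ = r·n₁ = 2.5 × 182 = 455.

n₁ = 182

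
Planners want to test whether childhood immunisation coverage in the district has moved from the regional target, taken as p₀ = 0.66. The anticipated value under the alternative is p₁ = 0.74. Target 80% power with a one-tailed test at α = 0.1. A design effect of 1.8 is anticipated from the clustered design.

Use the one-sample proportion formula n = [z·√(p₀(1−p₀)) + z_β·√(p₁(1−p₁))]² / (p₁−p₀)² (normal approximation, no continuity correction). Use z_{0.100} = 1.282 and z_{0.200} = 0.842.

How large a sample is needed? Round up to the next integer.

n = 269

n = [z_α·√(p₀q₀) + z_β·√(p₁q₁)]² / (p₁ − p₀)²
  = [1.282·√(0.66·0.34) + 0.842·√(0.74·0.26)]² / (0.08)²
  = [1.282·0.4737 + 0.842·0.4386]² / 0.0064
  = [0.9766]² / 0.0064
  = 149.03
Design effect: 1.8 × 149.03 = 268.26.
Round up → n = 269.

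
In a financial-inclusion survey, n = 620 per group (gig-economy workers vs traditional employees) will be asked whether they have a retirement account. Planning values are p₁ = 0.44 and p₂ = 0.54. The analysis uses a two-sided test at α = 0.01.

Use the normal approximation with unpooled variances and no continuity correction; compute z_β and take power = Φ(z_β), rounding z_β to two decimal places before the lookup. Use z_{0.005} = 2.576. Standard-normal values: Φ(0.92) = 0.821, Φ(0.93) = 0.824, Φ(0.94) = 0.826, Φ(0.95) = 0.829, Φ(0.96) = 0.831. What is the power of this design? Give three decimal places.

z_β = |p₁−p₂|·√(n/[p₁q₁+p₂q₂]) − z_{α/2}
    = 0.10 · √(620/0.4948) − 2.576
    = 0.10 · 35.3982 − 2.576
    = 3.5398 − 2.576 = 0.9638 → 0.96
Power = Φ(0.96) = 0.831.

Power ≈ 0.831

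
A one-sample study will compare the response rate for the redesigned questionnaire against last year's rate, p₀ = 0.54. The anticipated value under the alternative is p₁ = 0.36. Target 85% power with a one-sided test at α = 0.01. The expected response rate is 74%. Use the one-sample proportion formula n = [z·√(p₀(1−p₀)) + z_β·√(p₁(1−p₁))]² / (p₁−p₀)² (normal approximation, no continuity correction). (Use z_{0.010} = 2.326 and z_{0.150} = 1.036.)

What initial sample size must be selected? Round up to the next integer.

n = [z_α·√(p₀q₀) + z_β·√(p₁q₁)]² / (p₁ − p₀)²
  = [2.326·√(0.54·0.46) + 1.036·√(0.36·0.64)]² / (-0.18)²
  = [2.326·0.4984 + 1.036·0.4800]² / 0.0324
  = [1.6566]² / 0.0324
  = 84.70
Adjust for 74% response: 84.70 / 0.74 = 114.45.
Round up → n = 115.

n = 115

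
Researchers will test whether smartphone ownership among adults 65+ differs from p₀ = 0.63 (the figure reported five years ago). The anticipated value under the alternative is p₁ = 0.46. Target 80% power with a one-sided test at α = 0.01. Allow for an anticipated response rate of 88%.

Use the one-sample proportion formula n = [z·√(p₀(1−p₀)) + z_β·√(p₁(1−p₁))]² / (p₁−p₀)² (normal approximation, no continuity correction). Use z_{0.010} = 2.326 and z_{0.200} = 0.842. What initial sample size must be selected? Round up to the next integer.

n = 94

n = [z_α·√(p₀q₀) + z_β·√(p₁q₁)]² / (p₁ − p₀)²
  = [2.326·√(0.63·0.37) + 0.842·√(0.46·0.54)]² / (-0.17)²
  = [2.326·0.4828 + 0.842·0.4984]² / 0.0289
  = [1.5427]² / 0.0289
  = 82.35
Adjust for 88% response: 82.35 / 0.88 = 93.57.
Round up → n = 94.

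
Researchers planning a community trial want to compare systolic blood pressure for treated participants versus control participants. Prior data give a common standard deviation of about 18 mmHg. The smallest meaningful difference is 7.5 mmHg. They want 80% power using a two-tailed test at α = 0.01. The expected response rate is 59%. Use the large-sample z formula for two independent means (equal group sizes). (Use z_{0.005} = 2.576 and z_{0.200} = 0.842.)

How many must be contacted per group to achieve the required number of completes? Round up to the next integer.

n = 229 per group

n = (z_{α/2} + z_β)² · (σ₁² + σ₂²) / δ²
  = (2.576 + 0.842)² · (2·18² = 648) / 7.5²
  = 11.6827 · 648 / 56.25
  = 134.58
Adjust for 59% response: 134.58 / 0.59 = 228.11.
Round up → n = 229 per group.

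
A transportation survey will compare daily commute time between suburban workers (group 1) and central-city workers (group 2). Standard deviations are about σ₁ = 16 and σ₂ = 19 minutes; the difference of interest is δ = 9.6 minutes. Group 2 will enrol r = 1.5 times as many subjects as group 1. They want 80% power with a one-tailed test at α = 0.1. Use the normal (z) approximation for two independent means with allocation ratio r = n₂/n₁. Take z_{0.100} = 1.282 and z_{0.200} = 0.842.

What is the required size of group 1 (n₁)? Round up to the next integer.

n₁ = 25

n₁ = (z_α + z_β)² · (σ₁² + σ₂²/r) / δ²
   = (1.282 + 0.842)² · (16² + 19²/1.5) / 9.6²
   = 4.5114 · (256 + 240.6667) / 92.16
   = 4.5114 · 496.6667 / 92.16
   = 24.31
Round up → n₁ = 25; n₂ = r·n₁ = 1.5 × 25 = 38.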